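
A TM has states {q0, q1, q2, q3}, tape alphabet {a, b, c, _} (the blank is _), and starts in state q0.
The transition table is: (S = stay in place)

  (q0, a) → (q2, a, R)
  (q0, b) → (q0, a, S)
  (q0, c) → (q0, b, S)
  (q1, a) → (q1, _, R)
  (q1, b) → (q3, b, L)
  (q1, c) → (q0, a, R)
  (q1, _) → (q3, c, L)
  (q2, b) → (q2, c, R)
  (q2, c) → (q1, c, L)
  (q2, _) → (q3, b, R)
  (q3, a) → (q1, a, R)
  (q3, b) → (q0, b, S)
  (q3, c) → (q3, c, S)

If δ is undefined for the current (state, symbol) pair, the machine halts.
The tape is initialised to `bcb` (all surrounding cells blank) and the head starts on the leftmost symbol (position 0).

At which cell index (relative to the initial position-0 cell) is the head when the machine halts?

q0 | [b]cb__   read b → write a, move S, go to q0
q0 | [a]cb__   read a → write a, move R, go to q2
q2 | a[c]b__   read c → write c, move L, go to q1
q1 | [a]cb__   read a → write _, move R, go to q1
q1 | _[c]b__   read c → write a, move R, go to q0
q0 | _a[b]__   read b → write a, move S, go to q0
q0 | _a[a]__   read a → write a, move R, go to q2
q2 | _aa[_]_   read _ → write b, move R, go to q3
q3 | _aab[_]
At halt the head is at cell 4.

4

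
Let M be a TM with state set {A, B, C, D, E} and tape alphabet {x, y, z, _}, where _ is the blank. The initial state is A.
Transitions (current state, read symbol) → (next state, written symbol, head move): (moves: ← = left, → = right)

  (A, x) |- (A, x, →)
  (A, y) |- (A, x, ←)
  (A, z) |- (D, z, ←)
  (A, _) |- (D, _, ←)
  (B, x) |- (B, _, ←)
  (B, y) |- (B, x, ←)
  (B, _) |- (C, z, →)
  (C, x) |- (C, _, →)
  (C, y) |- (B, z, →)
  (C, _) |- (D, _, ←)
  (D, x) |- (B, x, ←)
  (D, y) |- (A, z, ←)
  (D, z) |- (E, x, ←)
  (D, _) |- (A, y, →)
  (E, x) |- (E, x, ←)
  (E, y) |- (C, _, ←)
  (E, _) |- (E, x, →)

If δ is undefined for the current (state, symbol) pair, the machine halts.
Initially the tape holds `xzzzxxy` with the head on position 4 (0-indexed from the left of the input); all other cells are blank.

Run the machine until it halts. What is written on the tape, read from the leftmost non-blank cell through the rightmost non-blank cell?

A | xzzz[x]xy_   read x → write x, move →, go to A
A | xzzzx[x]y_   read x → write x, move →, go to A
A | xzzzxx[y]_   read y → write x, move ←, go to A
A | xzzzx[x]x_   read x → write x, move →, go to A
A | xzzzxx[x]_   read x → write x, move →, go to A
A | xzzzxxx[_]   read _ → write _, move ←, go to D
D | xzzzxx[x]_   read x → write x, move ←, go to B
B | xzzzx[x]x_   read x → write _, move ←, go to B
B | xzzz[x]_x_   read x → write _, move ←, go to B
B | xzz[z]__x_
The non-blank tape span at halt is xzzz__x.

xzzz__x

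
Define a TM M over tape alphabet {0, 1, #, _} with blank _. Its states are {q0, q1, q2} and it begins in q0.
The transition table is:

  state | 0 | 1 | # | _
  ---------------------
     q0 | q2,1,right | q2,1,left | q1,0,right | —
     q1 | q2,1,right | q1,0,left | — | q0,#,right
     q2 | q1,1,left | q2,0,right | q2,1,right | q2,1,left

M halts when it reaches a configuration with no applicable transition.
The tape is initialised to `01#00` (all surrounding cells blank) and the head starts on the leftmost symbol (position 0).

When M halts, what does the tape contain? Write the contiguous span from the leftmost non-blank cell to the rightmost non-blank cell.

q0 | _[0]1#00   read 0 → write 1, move right, go to q2
q2 | _1[1]#00   read 1 → write 0, move right, go to q2
q2 | _10[#]00   read # → write 1, move right, go to q2
q2 | _101[0]0   read 0 → write 1, move left, go to q1
q1 | _10[1]10   read 1 → write 0, move left, go to q1
q1 | _1[0]010   read 0 → write 1, move right, go to q2
q2 | _11[0]10   read 0 → write 1, move left, go to q1
q1 | _1[1]110   read 1 → write 0, move left, go to q1
q1 | _[1]0110   read 1 → write 0, move left, go to q1
q1 | [_]00110   read _ → write #, move right, go to q0
q0 | #[0]0110   read 0 → write 1, move right, go to q2
q2 | #1[0]110   read 0 → write 1, move left, go to q1
q1 | #[1]1110   read 1 → write 0, move left, go to q1
q1 | [#]01110
The non-blank tape span at halt is #01110.

#01110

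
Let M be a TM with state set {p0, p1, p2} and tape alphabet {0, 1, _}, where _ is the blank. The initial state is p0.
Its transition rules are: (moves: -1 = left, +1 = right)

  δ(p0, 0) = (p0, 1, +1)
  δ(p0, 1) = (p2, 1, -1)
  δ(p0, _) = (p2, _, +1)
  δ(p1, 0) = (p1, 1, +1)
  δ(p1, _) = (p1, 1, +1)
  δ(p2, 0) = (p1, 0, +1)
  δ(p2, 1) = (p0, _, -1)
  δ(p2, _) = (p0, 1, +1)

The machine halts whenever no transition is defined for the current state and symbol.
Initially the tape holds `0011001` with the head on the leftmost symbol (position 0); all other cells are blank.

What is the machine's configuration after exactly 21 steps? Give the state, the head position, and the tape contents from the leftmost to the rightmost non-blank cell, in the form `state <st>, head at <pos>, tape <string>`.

state p2, head at -1, tape 1_11001

p0 | __[0]011001   read 0 → write 1, move +1, go to p0
p0 | __1[0]11001   read 0 → write 1, move +1, go to p0
p0 | __11[1]1001   read 1 → write 1, move -1, go to p2
p2 | __1[1]11001   read 1 → write _, move -1, go to p0
p0 | __[1]_11001   read 1 → write 1, move -1, go to p2
p2 | _[_]1_11001   read _ → write 1, move +1, go to p0
p0 | _1[1]_11001   read 1 → write 1, move -1, go to p2
p2 | _[1]1_11001   read 1 → write _, move -1, go to p0
p0 | [_]_1_11001   read _ → write _, move +1, go to p2
p2 | _[_]1_11001   read _ → write 1, move +1, go to p0
p0 | _1[1]_11001   read 1 → write 1, move -1, go to p2
p2 | _[1]1_11001   read 1 → write _, move -1, go to p0
p0 | [_]_1_11001   read _ → write _, move +1, go to p2
p2 | _[_]1_11001   read _ → write 1, move +1, go to p0
p0 | _1[1]_11001   read 1 → write 1, move -1, go to p2
p2 | _[1]1_11001   read 1 → write _, move -1, go to p0
p0 | [_]_1_11001   read _ → write _, move +1, go to p2
p2 | _[_]1_11001   read _ → write 1, move +1, go to p0
p0 | _1[1]_11001   read 1 → write 1, move -1, go to p2
p2 | _[1]1_11001   read 1 → write _, move -1, go to p0
p0 | [_]_1_11001   read _ → write _, move +1, go to p2
p2 | _[_]1_11001
After 21 steps: state p2, head at -1, tape 1_11001.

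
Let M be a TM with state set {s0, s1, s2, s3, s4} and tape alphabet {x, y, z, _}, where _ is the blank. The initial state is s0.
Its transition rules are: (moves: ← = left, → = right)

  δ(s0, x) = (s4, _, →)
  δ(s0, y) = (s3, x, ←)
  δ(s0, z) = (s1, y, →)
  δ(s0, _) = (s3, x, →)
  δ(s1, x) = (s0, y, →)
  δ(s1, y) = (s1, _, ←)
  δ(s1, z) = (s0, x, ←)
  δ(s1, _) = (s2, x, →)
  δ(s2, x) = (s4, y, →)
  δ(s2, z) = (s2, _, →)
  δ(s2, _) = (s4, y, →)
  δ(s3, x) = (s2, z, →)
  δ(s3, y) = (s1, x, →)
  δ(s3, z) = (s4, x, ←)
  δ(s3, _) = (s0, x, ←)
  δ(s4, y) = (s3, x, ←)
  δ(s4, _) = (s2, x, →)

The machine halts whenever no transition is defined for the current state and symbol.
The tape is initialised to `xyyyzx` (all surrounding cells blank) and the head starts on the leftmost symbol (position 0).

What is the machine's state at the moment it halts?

state=s0 head=0 tape=_[x]yyyzx__   (s0,x)→(s4,_,→)
state=s4 head=1 tape=__[y]yyzx__   (s4,y)→(s3,x,←)
state=s3 head=0 tape=_[_]xyyzx__   (s3,_)→(s0,x,←)
state=s0 head=-1 tape=[_]xxyyzx__   (s0,_)→(s3,x,→)
state=s3 head=0 tape=x[x]xyyzx__   (s3,x)→(s2,z,→)
state=s2 head=1 tape=xz[x]yyzx__   (s2,x)→(s4,y,→)
state=s4 head=2 tape=xzy[y]yzx__   (s4,y)→(s3,x,←)
state=s3 head=1 tape=xz[y]xyzx__   (s3,y)→(s1,x,→)
state=s1 head=2 tape=xzx[x]yzx__   (s1,x)→(s0,y,→)
state=s0 head=3 tape=xzxy[y]zx__   (s0,y)→(s3,x,←)
state=s3 head=2 tape=xzx[y]xzx__   (s3,y)→(s1,x,→)
state=s1 head=3 tape=xzxx[x]zx__   (s1,x)→(s0,y,→)
state=s0 head=4 tape=xzxxy[z]x__   (s0,z)→(s1,y,→)
state=s1 head=5 tape=xzxxyy[x]__   (s1,x)→(s0,y,→)
state=s0 head=6 tape=xzxxyyy[_]_   (s0,_)→(s3,x,→)
state=s3 head=7 tape=xzxxyyyx[_]   (s3,_)→(s0,x,←)
state=s0 head=6 tape=xzxxyyy[x]x   (s0,x)→(s4,_,→)
state=s4 head=7 tape=xzxxyyy_[x]
No transition is defined for (s4, x); M halts in state s4.

s4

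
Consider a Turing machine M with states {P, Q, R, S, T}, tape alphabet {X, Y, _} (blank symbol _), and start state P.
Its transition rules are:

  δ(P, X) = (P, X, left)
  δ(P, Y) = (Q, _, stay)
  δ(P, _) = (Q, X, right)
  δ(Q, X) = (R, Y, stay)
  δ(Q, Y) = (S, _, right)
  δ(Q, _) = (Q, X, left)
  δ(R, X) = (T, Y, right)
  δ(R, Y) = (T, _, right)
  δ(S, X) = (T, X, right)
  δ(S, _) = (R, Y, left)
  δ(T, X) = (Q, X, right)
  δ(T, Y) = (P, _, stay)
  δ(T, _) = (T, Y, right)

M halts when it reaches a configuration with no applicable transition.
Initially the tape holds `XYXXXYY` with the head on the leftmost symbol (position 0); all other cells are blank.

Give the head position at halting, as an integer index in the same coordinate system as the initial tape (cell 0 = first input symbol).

6

state=P head=0 tape=_[X]YXXXYY_   (P,X)→(P,X,left)
state=P head=-1 tape=[_]XYXXXYY_   (P,_)→(Q,X,right)
state=Q head=0 tape=X[X]YXXXYY_   (Q,X)→(R,Y,stay)
state=R head=0 tape=X[Y]YXXXYY_   (R,Y)→(T,_,right)
state=T head=1 tape=X_[Y]XXXYY_   (T,Y)→(P,_,stay)
state=P head=1 tape=X_[_]XXXYY_   (P,_)→(Q,X,right)
state=Q head=2 tape=X_X[X]XXYY_   (Q,X)→(R,Y,stay)
state=R head=2 tape=X_X[Y]XXYY_   (R,Y)→(T,_,right)
state=T head=3 tape=X_X_[X]XYY_   (T,X)→(Q,X,right)
state=Q head=4 tape=X_X_X[X]YY_   (Q,X)→(R,Y,stay)
state=R head=4 tape=X_X_X[Y]YY_   (R,Y)→(T,_,right)
state=T head=5 tape=X_X_X_[Y]Y_   (T,Y)→(P,_,stay)
state=P head=5 tape=X_X_X_[_]Y_   (P,_)→(Q,X,right)
state=Q head=6 tape=X_X_X_X[Y]_   (Q,Y)→(S,_,right)
state=S head=7 tape=X_X_X_X_[_]   (S,_)→(R,Y,left)
state=R head=6 tape=X_X_X_X[_]Y
At halt the head is at cell 6.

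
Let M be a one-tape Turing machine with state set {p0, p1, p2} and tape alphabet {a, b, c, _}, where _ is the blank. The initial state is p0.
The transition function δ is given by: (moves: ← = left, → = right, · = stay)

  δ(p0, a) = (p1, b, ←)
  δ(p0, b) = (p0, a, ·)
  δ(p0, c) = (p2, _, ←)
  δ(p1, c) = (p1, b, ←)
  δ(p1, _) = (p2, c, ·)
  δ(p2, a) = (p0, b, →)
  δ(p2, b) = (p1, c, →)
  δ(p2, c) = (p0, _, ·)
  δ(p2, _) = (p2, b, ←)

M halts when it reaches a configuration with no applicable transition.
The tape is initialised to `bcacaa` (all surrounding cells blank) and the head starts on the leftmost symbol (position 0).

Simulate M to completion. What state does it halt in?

state=p0 head=0 tape=_[b]cacaa   (p0,b)→(p0,a,·)
state=p0 head=0 tape=_[a]cacaa   (p0,a)→(p1,b,←)
state=p1 head=-1 tape=[_]bcacaa   (p1,_)→(p2,c,·)
state=p2 head=-1 tape=[c]bcacaa   (p2,c)→(p0,_,·)
state=p0 head=-1 tape=[_]bcacaa
No transition is defined for (p0, _); M halts in state p0.

p0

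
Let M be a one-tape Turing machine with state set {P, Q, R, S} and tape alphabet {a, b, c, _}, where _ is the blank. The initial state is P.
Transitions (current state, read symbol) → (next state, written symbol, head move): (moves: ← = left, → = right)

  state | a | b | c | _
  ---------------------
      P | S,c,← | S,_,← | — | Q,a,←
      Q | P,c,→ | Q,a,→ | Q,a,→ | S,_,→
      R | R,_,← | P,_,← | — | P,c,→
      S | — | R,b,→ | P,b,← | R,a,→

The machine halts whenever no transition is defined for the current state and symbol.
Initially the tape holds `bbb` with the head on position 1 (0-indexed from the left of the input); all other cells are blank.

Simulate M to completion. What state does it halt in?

P | __b[b]b   read b → write _, move ←, go to S
S | __[b]_b   read b → write b, move →, go to R
R | __b[_]b   read _ → write c, move →, go to P
P | __bc[b]   read b → write _, move ←, go to S
S | __b[c]_   read c → write b, move ←, go to P
P | __[b]b_   read b → write _, move ←, go to S
S | _[_]_b_   read _ → write a, move →, go to R
R | _a[_]b_   read _ → write c, move →, go to P
P | _ac[b]_   read b → write _, move ←, go to S
S | _a[c]__   read c → write b, move ←, go to P
P | _[a]b__   read a → write c, move ←, go to S
S | [_]cb__   read _ → write a, move →, go to R
R | a[c]b__
No transition is defined for (R, c); M halts in state R.

R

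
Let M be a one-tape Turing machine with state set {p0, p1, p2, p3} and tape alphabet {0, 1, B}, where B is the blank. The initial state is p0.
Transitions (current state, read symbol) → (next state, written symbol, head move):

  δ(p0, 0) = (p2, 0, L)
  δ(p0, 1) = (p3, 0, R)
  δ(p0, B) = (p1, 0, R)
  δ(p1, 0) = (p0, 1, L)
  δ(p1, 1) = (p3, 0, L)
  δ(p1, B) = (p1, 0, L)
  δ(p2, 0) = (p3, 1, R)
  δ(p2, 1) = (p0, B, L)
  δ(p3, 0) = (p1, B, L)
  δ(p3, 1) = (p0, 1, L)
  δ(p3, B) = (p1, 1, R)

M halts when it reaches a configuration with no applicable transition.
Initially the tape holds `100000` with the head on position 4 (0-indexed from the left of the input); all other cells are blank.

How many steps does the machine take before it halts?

p0 | B1000[0]0   read 0 → write 0, move L, go to p2
p2 | B100[0]00   read 0 → write 1, move R, go to p3
p3 | B1001[0]0   read 0 → write B, move L, go to p1
p1 | B100[1]B0   read 1 → write 0, move L, go to p3
p3 | B10[0]0B0   read 0 → write B, move L, go to p1
p1 | B1[0]B0B0   read 0 → write 1, move L, go to p0
p0 | B[1]1B0B0   read 1 → write 0, move R, go to p3
p3 | B0[1]B0B0   read 1 → write 1, move L, go to p0
p0 | B[0]1B0B0   read 0 → write 0, move L, go to p2
p2 | [B]01B0B0
M halts after 9 transitions.

9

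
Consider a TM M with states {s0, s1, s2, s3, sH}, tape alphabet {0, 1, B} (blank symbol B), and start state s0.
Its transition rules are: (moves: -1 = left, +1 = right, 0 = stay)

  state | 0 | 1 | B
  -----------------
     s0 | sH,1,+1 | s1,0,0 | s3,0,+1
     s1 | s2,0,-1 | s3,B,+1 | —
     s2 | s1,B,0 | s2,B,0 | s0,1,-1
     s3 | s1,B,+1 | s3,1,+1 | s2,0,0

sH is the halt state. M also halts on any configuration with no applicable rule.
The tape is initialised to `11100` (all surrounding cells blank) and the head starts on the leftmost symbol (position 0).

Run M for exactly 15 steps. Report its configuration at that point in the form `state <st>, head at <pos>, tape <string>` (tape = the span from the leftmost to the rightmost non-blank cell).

s0 | BB[1]1100   read 1 → write 0, move 0, go to s1
s1 | BB[0]1100   read 0 → write 0, move -1, go to s2
s2 | B[B]01100   read B → write 1, move -1, go to s0
s0 | [B]101100   read B → write 0, move +1, go to s3
s3 | 0[1]01100   read 1 → write 1, move +1, go to s3
s3 | 01[0]1100   read 0 → write B, move +1, go to s1
s1 | 01B[1]100   read 1 → write B, move +1, go to s3
s3 | 01BB[1]00   read 1 → write 1, move +1, go to s3
s3 | 01BB1[0]0   read 0 → write B, move +1, go to s1
s1 | 01BB1B[0]   read 0 → write 0, move -1, go to s2
s2 | 01BB1[B]0   read B → write 1, move -1, go to s0
s0 | 01BB[1]10   read 1 → write 0, move 0, go to s1
s1 | 01BB[0]10   read 0 → write 0, move -1, go to s2
s2 | 01B[B]010   read B → write 1, move -1, go to s0
s0 | 01[B]1010   read B → write 0, move +1, go to s3
s3 | 010[1]010
After 15 steps: state s3, head at 1, tape 0101010.

state s3, head at 1, tape 0101010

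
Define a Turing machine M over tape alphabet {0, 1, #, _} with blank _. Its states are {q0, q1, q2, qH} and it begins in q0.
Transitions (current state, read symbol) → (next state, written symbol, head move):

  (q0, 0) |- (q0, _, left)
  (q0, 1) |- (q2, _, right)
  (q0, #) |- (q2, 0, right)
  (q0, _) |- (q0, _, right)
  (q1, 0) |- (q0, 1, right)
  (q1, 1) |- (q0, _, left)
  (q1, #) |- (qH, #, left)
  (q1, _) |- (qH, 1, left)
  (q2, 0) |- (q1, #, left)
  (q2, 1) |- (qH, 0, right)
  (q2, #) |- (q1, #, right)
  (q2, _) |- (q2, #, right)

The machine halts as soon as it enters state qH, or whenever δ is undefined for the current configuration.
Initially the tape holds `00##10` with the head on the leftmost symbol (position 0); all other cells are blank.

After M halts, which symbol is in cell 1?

q0 | _[0]0##10   read 0 → write _, move left, go to q0
q0 | [_]_0##10   read _ → write _, move right, go to q0
q0 | _[_]0##10   read _ → write _, move right, go to q0
q0 | __[0]##10   read 0 → write _, move left, go to q0
q0 | _[_]_##10   read _ → write _, move right, go to q0
q0 | __[_]##10   read _ → write _, move right, go to q0
q0 | ___[#]#10   read # → write 0, move right, go to q2
q2 | ___0[#]10   read # → write #, move right, go to q1
q1 | ___0#[1]0   read 1 → write _, move left, go to q0
q0 | ___0[#]_0   read # → write 0, move right, go to q2
q2 | ___00[_]0   read _ → write #, move right, go to q2
q2 | ___00#[0]   read 0 → write #, move left, go to q1
q1 | ___00[#]#   read # → write #, move left, go to qH
qH | ___0[0]##
Cell 1 holds _ when M halts.

_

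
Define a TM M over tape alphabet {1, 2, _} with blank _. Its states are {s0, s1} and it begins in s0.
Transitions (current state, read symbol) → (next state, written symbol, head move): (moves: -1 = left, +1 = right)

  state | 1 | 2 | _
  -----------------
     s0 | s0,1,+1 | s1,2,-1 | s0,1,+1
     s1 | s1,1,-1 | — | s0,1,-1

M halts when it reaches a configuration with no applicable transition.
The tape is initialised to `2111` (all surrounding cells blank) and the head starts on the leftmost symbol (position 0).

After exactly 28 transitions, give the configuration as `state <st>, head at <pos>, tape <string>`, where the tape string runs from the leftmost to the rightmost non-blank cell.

state=s0 head=0 tape=______[2]111   (s0,2)→(s1,2,-1)
state=s1 head=-1 tape=_____[_]2111   (s1,_)→(s0,1,-1)
state=s0 head=-2 tape=____[_]12111   (s0,_)→(s0,1,+1)
state=s0 head=-1 tape=____1[1]2111   (s0,1)→(s0,1,+1)
state=s0 head=0 tape=____11[2]111   (s0,2)→(s1,2,-1)
state=s1 head=-1 tape=____1[1]2111   (s1,1)→(s1,1,-1)
state=s1 head=-2 tape=____[1]12111   (s1,1)→(s1,1,-1)
state=s1 head=-3 tape=___[_]112111   (s1,_)→(s0,1,-1)
state=s0 head=-4 tape=__[_]1112111   (s0,_)→(s0,1,+1)
state=s0 head=-3 tape=__1[1]112111   (s0,1)→(s0,1,+1)
state=s0 head=-2 tape=__11[1]12111   (s0,1)→(s0,1,+1)
state=s0 head=-1 tape=__111[1]2111   (s0,1)→(s0,1,+1)
state=s0 head=0 tape=__1111[2]111   (s0,2)→(s1,2,-1)
state=s1 head=-1 tape=__111[1]2111   (s1,1)→(s1,1,-1)
state=s1 head=-2 tape=__11[1]12111   (s1,1)→(s1,1,-1)
state=s1 head=-3 tape=__1[1]112111   (s1,1)→(s1,1,-1)
state=s1 head=-4 tape=__[1]1112111   (s1,1)→(s1,1,-1)
state=s1 head=-5 tape=_[_]11112111   (s1,_)→(s0,1,-1)
state=s0 head=-6 tape=[_]111112111   (s0,_)→(s0,1,+1)
state=s0 head=-5 tape=1[1]11112111   (s0,1)→(s0,1,+1)
state=s0 head=-4 tape=11[1]1112111   (s0,1)→(s0,1,+1)
state=s0 head=-3 tape=111[1]112111   (s0,1)→(s0,1,+1)
state=s0 head=-2 tape=1111[1]12111   (s0,1)→(s0,1,+1)
state=s0 head=-1 tape=11111[1]2111   (s0,1)→(s0,1,+1)
state=s0 head=0 tape=111111[2]111   (s0,2)→(s1,2,-1)
state=s1 head=-1 tape=11111[1]2111   (s1,1)→(s1,1,-1)
state=s1 head=-2 tape=1111[1]12111   (s1,1)→(s1,1,-1)
state=s1 head=-3 tape=111[1]112111   (s1,1)→(s1,1,-1)
state=s1 head=-4 tape=11[1]1112111
After 28 steps: state s1, head at -4, tape 1111112111.

state s1, head at -4, tape 1111112111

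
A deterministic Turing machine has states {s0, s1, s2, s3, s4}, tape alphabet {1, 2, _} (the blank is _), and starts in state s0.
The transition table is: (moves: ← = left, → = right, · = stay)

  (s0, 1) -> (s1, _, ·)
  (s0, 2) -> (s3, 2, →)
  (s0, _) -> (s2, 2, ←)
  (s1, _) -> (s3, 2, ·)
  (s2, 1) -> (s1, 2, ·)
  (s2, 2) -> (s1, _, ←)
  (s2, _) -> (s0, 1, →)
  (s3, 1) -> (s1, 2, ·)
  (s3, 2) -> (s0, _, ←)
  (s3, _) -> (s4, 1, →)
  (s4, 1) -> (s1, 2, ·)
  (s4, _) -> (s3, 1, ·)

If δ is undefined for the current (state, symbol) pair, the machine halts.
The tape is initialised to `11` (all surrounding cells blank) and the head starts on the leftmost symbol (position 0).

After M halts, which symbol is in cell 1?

state=s0 head=0 tape=__[1]1   (s0,1)→(s1,_,·)
state=s1 head=0 tape=__[_]1   (s1,_)→(s3,2,·)
state=s3 head=0 tape=__[2]1   (s3,2)→(s0,_,←)
state=s0 head=-1 tape=_[_]_1   (s0,_)→(s2,2,←)
state=s2 head=-2 tape=[_]2_1   (s2,_)→(s0,1,→)
state=s0 head=-1 tape=1[2]_1   (s0,2)→(s3,2,→)
state=s3 head=0 tape=12[_]1   (s3,_)→(s4,1,→)
state=s4 head=1 tape=121[1]   (s4,1)→(s1,2,·)
state=s1 head=1 tape=121[2]
Cell 1 holds 2 when M halts.

2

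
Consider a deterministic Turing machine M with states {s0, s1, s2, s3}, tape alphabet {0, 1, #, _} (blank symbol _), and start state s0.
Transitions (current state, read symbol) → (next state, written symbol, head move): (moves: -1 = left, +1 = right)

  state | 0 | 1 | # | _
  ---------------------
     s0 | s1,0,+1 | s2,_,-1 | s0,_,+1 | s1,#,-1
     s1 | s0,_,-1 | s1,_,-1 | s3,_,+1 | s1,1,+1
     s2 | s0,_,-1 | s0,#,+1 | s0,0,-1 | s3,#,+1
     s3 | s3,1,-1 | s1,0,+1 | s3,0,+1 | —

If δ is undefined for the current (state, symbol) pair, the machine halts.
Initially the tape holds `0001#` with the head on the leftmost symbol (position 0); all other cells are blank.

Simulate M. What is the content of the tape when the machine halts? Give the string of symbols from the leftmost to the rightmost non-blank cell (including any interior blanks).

1____1#

state=s0 head=0 tape=__[0]001#   (s0,0)→(s1,0,+1)
state=s1 head=1 tape=__0[0]01#   (s1,0)→(s0,_,-1)
state=s0 head=0 tape=__[0]_01#   (s0,0)→(s1,0,+1)
state=s1 head=1 tape=__0[_]01#   (s1,_)→(s1,1,+1)
state=s1 head=2 tape=__01[0]1#   (s1,0)→(s0,_,-1)
state=s0 head=1 tape=__0[1]_1#   (s0,1)→(s2,_,-1)
state=s2 head=0 tape=__[0]__1#   (s2,0)→(s0,_,-1)
state=s0 head=-1 tape=_[_]___1#   (s0,_)→(s1,#,-1)
state=s1 head=-2 tape=[_]#___1#   (s1,_)→(s1,1,+1)
state=s1 head=-1 tape=1[#]___1#   (s1,#)→(s3,_,+1)
state=s3 head=0 tape=1_[_]__1#
The non-blank tape span at halt is 1____1#.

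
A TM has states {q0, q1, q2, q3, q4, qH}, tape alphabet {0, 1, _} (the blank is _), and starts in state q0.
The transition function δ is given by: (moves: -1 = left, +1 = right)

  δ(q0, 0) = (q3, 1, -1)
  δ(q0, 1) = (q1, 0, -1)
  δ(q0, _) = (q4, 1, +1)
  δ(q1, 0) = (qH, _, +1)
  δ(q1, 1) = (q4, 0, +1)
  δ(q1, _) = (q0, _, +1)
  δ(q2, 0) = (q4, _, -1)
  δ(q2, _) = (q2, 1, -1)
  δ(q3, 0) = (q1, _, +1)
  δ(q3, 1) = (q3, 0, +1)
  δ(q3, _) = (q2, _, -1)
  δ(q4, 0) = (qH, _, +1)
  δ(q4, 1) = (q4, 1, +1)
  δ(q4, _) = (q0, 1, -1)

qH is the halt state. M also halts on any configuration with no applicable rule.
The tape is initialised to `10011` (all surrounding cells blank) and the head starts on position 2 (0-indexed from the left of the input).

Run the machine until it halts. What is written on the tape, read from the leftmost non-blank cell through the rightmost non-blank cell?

1_00_1

state=q0 head=2 tape=10[0]11_   (q0,0)→(q3,1,-1)
state=q3 head=1 tape=1[0]111_   (q3,0)→(q1,_,+1)
state=q1 head=2 tape=1_[1]11_   (q1,1)→(q4,0,+1)
state=q4 head=3 tape=1_0[1]1_   (q4,1)→(q4,1,+1)
state=q4 head=4 tape=1_01[1]_   (q4,1)→(q4,1,+1)
state=q4 head=5 tape=1_011[_]   (q4,_)→(q0,1,-1)
state=q0 head=4 tape=1_01[1]1   (q0,1)→(q1,0,-1)
state=q1 head=3 tape=1_0[1]01   (q1,1)→(q4,0,+1)
state=q4 head=4 tape=1_00[0]1   (q4,0)→(qH,_,+1)
state=qH head=5 tape=1_00_[1]
The non-blank tape span at halt is 1_00_1.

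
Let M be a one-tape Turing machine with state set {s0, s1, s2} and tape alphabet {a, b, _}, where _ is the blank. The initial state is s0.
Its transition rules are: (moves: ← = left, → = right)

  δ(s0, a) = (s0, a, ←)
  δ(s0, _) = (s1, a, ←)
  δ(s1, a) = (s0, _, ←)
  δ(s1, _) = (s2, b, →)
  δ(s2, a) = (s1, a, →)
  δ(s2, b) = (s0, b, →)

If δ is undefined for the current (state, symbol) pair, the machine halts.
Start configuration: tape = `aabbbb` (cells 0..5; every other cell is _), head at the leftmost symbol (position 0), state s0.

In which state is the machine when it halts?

s0

s0 | __[a]abbbb   read a → write a, move ←, go to s0
s0 | _[_]aabbbb   read _ → write a, move ←, go to s1
s1 | [_]aaabbbb   read _ → write b, move →, go to s2
s2 | b[a]aabbbb   read a → write a, move →, go to s1
s1 | ba[a]abbbb   read a → write _, move ←, go to s0
s0 | b[a]_abbbb   read a → write a, move ←, go to s0
s0 | [b]a_abbbb
No transition is defined for (s0, b); M halts in state s0.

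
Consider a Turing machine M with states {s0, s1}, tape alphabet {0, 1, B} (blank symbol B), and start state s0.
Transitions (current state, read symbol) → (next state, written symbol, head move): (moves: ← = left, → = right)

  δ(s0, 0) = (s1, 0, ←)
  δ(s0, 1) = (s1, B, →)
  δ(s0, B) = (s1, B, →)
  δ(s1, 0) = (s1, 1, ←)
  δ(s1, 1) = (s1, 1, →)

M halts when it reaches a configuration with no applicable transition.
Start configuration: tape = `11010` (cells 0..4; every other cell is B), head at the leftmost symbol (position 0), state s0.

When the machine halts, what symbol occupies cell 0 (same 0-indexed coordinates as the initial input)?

B

state=s0 head=0 tape=[1]1010B   (s0,1)→(s1,B,→)
state=s1 head=1 tape=B[1]010B   (s1,1)→(s1,1,→)
state=s1 head=2 tape=B1[0]10B   (s1,0)→(s1,1,←)
state=s1 head=1 tape=B[1]110B   (s1,1)→(s1,1,→)
state=s1 head=2 tape=B1[1]10B   (s1,1)→(s1,1,→)
state=s1 head=3 tape=B11[1]0B   (s1,1)→(s1,1,→)
state=s1 head=4 tape=B111[0]B   (s1,0)→(s1,1,←)
state=s1 head=3 tape=B11[1]1B   (s1,1)→(s1,1,→)
state=s1 head=4 tape=B111[1]B   (s1,1)→(s1,1,→)
state=s1 head=5 tape=B1111[B]
Cell 0 holds B when M halts.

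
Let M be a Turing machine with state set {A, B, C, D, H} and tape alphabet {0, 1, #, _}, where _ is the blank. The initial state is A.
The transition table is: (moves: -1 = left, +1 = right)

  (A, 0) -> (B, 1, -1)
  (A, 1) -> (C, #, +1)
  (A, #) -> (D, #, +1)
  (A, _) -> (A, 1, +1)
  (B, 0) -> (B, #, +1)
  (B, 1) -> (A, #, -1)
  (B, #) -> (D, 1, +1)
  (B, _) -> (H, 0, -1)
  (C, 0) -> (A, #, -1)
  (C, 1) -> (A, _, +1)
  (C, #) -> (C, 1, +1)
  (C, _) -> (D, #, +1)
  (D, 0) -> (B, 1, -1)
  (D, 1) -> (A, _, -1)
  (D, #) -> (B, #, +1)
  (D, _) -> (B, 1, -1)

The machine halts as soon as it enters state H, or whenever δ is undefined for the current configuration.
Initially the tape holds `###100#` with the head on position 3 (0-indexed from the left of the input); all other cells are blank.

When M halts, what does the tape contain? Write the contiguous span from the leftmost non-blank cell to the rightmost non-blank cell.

state=A head=3 tape=###[1]00#__   (A,1)→(C,#,+1)
state=C head=4 tape=####[0]0#__   (C,0)→(A,#,-1)
state=A head=3 tape=###[#]#0#__   (A,#)→(D,#,+1)
state=D head=4 tape=####[#]0#__   (D,#)→(B,#,+1)
state=B head=5 tape=#####[0]#__   (B,0)→(B,#,+1)
state=B head=6 tape=######[#]__   (B,#)→(D,1,+1)
state=D head=7 tape=######1[_]_   (D,_)→(B,1,-1)
state=B head=6 tape=######[1]1_   (B,1)→(A,#,-1)
state=A head=5 tape=#####[#]#1_   (A,#)→(D,#,+1)
state=D head=6 tape=######[#]1_   (D,#)→(B,#,+1)
state=B head=7 tape=#######[1]_   (B,1)→(A,#,-1)
state=A head=6 tape=######[#]#_   (A,#)→(D,#,+1)
state=D head=7 tape=#######[#]_   (D,#)→(B,#,+1)
state=B head=8 tape=########[_]   (B,_)→(H,0,-1)
state=H head=7 tape=#######[#]0
The non-blank tape span at halt is ########0.

########0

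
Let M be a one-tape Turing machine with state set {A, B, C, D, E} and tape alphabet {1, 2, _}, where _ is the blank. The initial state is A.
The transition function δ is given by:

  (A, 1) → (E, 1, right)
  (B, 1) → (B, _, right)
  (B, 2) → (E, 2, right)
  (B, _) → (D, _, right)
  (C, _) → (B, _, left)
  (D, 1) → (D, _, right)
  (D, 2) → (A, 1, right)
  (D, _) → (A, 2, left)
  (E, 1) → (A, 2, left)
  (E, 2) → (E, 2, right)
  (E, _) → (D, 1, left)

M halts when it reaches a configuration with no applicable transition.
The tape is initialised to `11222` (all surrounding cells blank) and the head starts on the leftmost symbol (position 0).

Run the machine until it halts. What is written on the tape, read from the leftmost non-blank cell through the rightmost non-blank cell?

A | [1]1222___   read 1 → write 1, move right, go to E
E | 1[1]222___   read 1 → write 2, move left, go to A
A | [1]2222___   read 1 → write 1, move right, go to E
E | 1[2]222___   read 2 → write 2, move right, go to E
E | 12[2]22___   read 2 → write 2, move right, go to E
E | 122[2]2___   read 2 → write 2, move right, go to E
E | 1222[2]___   read 2 → write 2, move right, go to E
E | 12222[_]__   read _ → write 1, move left, go to D
D | 1222[2]1__   read 2 → write 1, move right, go to A
A | 12221[1]__   read 1 → write 1, move right, go to E
E | 122211[_]_   read _ → write 1, move left, go to D
D | 12221[1]1_   read 1 → write _, move right, go to D
D | 12221_[1]_   read 1 → write _, move right, go to D
D | 12221__[_]   read _ → write 2, move left, go to A
A | 12221_[_]2
The non-blank tape span at halt is 12221__2.

12221__2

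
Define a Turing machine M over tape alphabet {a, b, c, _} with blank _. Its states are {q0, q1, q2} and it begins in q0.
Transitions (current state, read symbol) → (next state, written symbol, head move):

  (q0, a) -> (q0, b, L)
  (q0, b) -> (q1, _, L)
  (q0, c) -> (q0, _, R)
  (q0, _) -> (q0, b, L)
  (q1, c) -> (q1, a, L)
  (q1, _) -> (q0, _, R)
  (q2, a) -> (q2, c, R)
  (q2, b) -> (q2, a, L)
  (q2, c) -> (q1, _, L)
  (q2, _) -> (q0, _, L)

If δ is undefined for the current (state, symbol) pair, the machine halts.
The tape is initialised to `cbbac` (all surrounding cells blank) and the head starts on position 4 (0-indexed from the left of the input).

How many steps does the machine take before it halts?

q0 | cbba[c]_   read c → write _, move R, go to q0
q0 | cbba_[_]   read _ → write b, move L, go to q0
q0 | cbba[_]b   read _ → write b, move L, go to q0
q0 | cbb[a]bb   read a → write b, move L, go to q0
q0 | cb[b]bbb   read b → write _, move L, go to q1
q1 | c[b]_bbb
M halts after 5 transitions.

5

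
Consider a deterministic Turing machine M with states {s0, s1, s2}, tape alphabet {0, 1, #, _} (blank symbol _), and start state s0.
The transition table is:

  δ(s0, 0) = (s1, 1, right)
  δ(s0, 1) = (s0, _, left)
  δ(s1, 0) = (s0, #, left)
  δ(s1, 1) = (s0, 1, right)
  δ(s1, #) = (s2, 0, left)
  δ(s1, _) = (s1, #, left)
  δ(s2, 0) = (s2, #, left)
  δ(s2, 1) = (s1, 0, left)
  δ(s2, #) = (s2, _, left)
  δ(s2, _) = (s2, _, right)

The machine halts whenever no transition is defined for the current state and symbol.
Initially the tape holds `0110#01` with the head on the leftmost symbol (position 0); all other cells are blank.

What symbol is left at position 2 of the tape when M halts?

s0 | _[0]110#01   read 0 → write 1, move right, go to s1
s1 | _1[1]10#01   read 1 → write 1, move right, go to s0
s0 | _11[1]0#01   read 1 → write _, move left, go to s0
s0 | _1[1]_0#01   read 1 → write _, move left, go to s0
s0 | _[1]__0#01   read 1 → write _, move left, go to s0
s0 | [_]___0#01
Cell 2 holds _ when M halts.

_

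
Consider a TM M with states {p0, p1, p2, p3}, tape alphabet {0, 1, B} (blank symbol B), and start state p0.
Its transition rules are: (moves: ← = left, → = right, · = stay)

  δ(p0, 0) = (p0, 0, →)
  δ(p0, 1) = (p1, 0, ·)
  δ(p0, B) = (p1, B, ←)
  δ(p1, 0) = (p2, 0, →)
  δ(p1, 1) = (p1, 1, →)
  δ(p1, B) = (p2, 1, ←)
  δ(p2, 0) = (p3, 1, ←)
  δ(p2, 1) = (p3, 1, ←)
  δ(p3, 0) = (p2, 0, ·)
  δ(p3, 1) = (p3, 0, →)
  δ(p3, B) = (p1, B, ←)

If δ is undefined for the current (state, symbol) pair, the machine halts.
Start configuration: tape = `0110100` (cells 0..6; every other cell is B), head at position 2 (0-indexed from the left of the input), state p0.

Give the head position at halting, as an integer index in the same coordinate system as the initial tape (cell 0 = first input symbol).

-3

p0 | BBB01[1]0100   read 1 → write 0, move ·, go to p1
p1 | BBB01[0]0100   read 0 → write 0, move →, go to p2
p2 | BBB010[0]100   read 0 → write 1, move ←, go to p3
p3 | BBB01[0]1100   read 0 → write 0, move ·, go to p2
p2 | BBB01[0]1100   read 0 → write 1, move ←, go to p3
p3 | BBB0[1]11100   read 1 → write 0, move →, go to p3
p3 | BBB00[1]1100   read 1 → write 0, move →, go to p3
p3 | BBB000[1]100   read 1 → write 0, move →, go to p3
p3 | BBB0000[1]00   read 1 → write 0, move →, go to p3
p3 | BBB00000[0]0   read 0 → write 0, move ·, go to p2
p2 | BBB00000[0]0   read 0 → write 1, move ←, go to p3
p3 | BBB0000[0]10   read 0 → write 0, move ·, go to p2
p2 | BBB0000[0]10   read 0 → write 1, move ←, go to p3
p3 | BBB000[0]110   read 0 → write 0, move ·, go to p2
p2 | BBB000[0]110   read 0 → write 1, move ←, go to p3
p3 | BBB00[0]1110   read 0 → write 0, move ·, go to p2
p2 | BBB00[0]1110   read 0 → write 1, move ←, go to p3
p3 | BBB0[0]11110   read 0 → write 0, move ·, go to p2
p2 | BBB0[0]11110   read 0 → write 1, move ←, go to p3
p3 | BBB[0]111110   read 0 → write 0, move ·, go to p2
p2 | BBB[0]111110   read 0 → write 1, move ←, go to p3
p3 | BB[B]1111110   read B → write B, move ←, go to p1
p1 | B[B]B1111110   read B → write 1, move ←, go to p2
p2 | [B]1B1111110
At halt the head is at cell -3.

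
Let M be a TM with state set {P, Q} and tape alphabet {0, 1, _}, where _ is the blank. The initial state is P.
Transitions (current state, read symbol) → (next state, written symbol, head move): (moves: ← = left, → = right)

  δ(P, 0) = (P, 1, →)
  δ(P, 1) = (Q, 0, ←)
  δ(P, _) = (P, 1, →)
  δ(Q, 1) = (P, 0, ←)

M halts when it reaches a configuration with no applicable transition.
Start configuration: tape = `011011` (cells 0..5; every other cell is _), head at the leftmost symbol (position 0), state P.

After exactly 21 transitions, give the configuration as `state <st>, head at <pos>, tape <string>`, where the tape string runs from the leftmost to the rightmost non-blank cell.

state=P head=0 tape=__[0]11011   (P,0)→(P,1,→)
state=P head=1 tape=__1[1]1011   (P,1)→(Q,0,←)
state=Q head=0 tape=__[1]01011   (Q,1)→(P,0,←)
state=P head=-1 tape=_[_]001011   (P,_)→(P,1,→)
state=P head=0 tape=_1[0]01011   (P,0)→(P,1,→)
state=P head=1 tape=_11[0]1011   (P,0)→(P,1,→)
state=P head=2 tape=_111[1]011   (P,1)→(Q,0,←)
state=Q head=1 tape=_11[1]0011   (Q,1)→(P,0,←)
state=P head=0 tape=_1[1]00011   (P,1)→(Q,0,←)
state=Q head=-1 tape=_[1]000011   (Q,1)→(P,0,←)
state=P head=-2 tape=[_]0000011   (P,_)→(P,1,→)
state=P head=-1 tape=1[0]000011   (P,0)→(P,1,→)
state=P head=0 tape=11[0]00011   (P,0)→(P,1,→)
state=P head=1 tape=111[0]0011   (P,0)→(P,1,→)
state=P head=2 tape=1111[0]011   (P,0)→(P,1,→)
state=P head=3 tape=11111[0]11   (P,0)→(P,1,→)
state=P head=4 tape=111111[1]1   (P,1)→(Q,0,←)
state=Q head=3 tape=11111[1]01   (Q,1)→(P,0,←)
state=P head=2 tape=1111[1]001   (P,1)→(Q,0,←)
state=Q head=1 tape=111[1]0001   (Q,1)→(P,0,←)
state=P head=0 tape=11[1]00001   (P,1)→(Q,0,←)
state=Q head=-1 tape=1[1]000001
After 21 steps: state Q, head at -1, tape 11000001.

state Q, head at -1, tape 11000001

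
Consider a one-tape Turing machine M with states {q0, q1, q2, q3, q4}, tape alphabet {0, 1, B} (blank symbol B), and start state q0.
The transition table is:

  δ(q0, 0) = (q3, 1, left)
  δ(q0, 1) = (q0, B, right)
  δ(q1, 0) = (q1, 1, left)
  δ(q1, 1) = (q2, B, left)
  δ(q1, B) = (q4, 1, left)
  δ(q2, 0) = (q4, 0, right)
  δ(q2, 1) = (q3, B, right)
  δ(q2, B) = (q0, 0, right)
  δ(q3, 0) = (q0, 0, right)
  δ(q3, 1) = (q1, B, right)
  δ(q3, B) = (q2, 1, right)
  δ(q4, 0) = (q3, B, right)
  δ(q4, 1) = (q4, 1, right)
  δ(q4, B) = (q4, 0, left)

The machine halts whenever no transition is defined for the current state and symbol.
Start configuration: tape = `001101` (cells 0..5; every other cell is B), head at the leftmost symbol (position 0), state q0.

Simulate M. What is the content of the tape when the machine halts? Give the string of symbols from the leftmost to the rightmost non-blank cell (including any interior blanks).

1B0B1B0

state=q0 head=0 tape=B[0]01101BB   (q0,0)→(q3,1,left)
state=q3 head=-1 tape=[B]101101BB   (q3,B)→(q2,1,right)
state=q2 head=0 tape=1[1]01101BB   (q2,1)→(q3,B,right)
state=q3 head=1 tape=1B[0]1101BB   (q3,0)→(q0,0,right)
state=q0 head=2 tape=1B0[1]101BB   (q0,1)→(q0,B,right)
state=q0 head=3 tape=1B0B[1]01BB   (q0,1)→(q0,B,right)
state=q0 head=4 tape=1B0BB[0]1BB   (q0,0)→(q3,1,left)
state=q3 head=3 tape=1B0B[B]11BB   (q3,B)→(q2,1,right)
state=q2 head=4 tape=1B0B1[1]1BB   (q2,1)→(q3,B,right)
state=q3 head=5 tape=1B0B1B[1]BB   (q3,1)→(q1,B,right)
state=q1 head=6 tape=1B0B1BB[B]B   (q1,B)→(q4,1,left)
state=q4 head=5 tape=1B0B1B[B]1B   (q4,B)→(q4,0,left)
state=q4 head=4 tape=1B0B1[B]01B   (q4,B)→(q4,0,left)
state=q4 head=3 tape=1B0B[1]001B   (q4,1)→(q4,1,right)
state=q4 head=4 tape=1B0B1[0]01B   (q4,0)→(q3,B,right)
state=q3 head=5 tape=1B0B1B[0]1B   (q3,0)→(q0,0,right)
state=q0 head=6 tape=1B0B1B0[1]B   (q0,1)→(q0,B,right)
state=q0 head=7 tape=1B0B1B0B[B]
The non-blank tape span at halt is 1B0B1B0.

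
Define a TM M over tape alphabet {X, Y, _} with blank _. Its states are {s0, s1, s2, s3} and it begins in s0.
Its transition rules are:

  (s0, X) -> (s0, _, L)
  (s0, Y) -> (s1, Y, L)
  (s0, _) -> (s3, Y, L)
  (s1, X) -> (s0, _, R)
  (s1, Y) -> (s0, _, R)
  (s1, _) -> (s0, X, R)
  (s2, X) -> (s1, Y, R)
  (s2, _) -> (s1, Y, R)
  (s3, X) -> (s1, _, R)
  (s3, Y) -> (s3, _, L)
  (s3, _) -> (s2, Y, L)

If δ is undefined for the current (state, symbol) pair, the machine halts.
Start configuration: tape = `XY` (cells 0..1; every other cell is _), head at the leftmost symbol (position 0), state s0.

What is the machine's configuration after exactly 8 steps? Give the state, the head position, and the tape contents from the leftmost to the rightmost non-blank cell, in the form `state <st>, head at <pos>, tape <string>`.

state s1, head at -2, tape YXY_Y

state=s0 head=0 tape=___[X]Y   (s0,X)→(s0,_,L)
state=s0 head=-1 tape=__[_]_Y   (s0,_)→(s3,Y,L)
state=s3 head=-2 tape=_[_]Y_Y   (s3,_)→(s2,Y,L)
state=s2 head=-3 tape=[_]YY_Y   (s2,_)→(s1,Y,R)
state=s1 head=-2 tape=Y[Y]Y_Y   (s1,Y)→(s0,_,R)
state=s0 head=-1 tape=Y_[Y]_Y   (s0,Y)→(s1,Y,L)
state=s1 head=-2 tape=Y[_]Y_Y   (s1,_)→(s0,X,R)
state=s0 head=-1 tape=YX[Y]_Y   (s0,Y)→(s1,Y,L)
state=s1 head=-2 tape=Y[X]Y_Y
After 8 steps: state s1, head at -2, tape YXY_Y.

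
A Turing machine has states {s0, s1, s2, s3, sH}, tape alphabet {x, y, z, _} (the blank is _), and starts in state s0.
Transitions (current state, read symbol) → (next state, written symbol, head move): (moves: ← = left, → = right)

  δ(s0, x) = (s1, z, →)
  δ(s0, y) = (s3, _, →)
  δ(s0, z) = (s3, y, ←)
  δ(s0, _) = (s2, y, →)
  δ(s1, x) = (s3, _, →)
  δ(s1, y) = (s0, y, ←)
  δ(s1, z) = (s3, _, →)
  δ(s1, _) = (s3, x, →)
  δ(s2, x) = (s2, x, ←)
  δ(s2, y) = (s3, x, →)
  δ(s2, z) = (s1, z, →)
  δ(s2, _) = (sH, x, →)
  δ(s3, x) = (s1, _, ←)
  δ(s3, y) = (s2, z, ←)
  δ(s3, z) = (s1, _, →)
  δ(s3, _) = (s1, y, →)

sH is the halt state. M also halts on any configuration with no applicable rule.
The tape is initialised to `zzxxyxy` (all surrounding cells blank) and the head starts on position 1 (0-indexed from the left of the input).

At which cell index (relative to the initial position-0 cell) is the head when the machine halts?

4

s0 | z[z]xxyxy   read z → write y, move ←, go to s3
s3 | [z]yxxyxy   read z → write _, move →, go to s1
s1 | _[y]xxyxy   read y → write y, move ←, go to s0
s0 | [_]yxxyxy   read _ → write y, move →, go to s2
s2 | y[y]xxyxy   read y → write x, move →, go to s3
s3 | yx[x]xyxy   read x → write _, move ←, go to s1
s1 | y[x]_xyxy   read x → write _, move →, go to s3
s3 | y_[_]xyxy   read _ → write y, move →, go to s1
s1 | y_y[x]yxy   read x → write _, move →, go to s3
s3 | y_y_[y]xy   read y → write z, move ←, go to s2
s2 | y_y[_]zxy   read _ → write x, move →, go to sH
sH | y_yx[z]xy
At halt the head is at cell 4.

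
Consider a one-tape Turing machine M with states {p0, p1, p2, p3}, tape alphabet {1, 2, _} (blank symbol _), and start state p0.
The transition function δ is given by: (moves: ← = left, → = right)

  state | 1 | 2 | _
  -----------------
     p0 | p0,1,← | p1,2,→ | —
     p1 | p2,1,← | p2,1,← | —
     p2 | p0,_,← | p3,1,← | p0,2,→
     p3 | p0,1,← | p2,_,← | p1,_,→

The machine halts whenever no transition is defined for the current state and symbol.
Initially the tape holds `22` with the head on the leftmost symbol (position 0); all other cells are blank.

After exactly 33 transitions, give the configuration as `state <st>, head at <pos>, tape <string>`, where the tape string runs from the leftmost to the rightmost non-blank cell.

state p2, head at -5, tape 111111

p0 | _____[2]2   read 2 → write 2, move →, go to p1
p1 | _____2[2]   read 2 → write 1, move ←, go to p2
p2 | _____[2]1   read 2 → write 1, move ←, go to p3
p3 | ____[_]11   read _ → write _, move →, go to p1
p1 | _____[1]1   read 1 → write 1, move ←, go to p2
p2 | ____[_]11   read _ → write 2, move →, go to p0
p0 | ____2[1]1   read 1 → write 1, move ←, go to p0
p0 | ____[2]11   read 2 → write 2, move →, go to p1
p1 | ____2[1]1   read 1 → write 1, move ←, go to p2
p2 | ____[2]11   read 2 → write 1, move ←, go to p3
p3 | ___[_]111   read _ → write _, move →, go to p1
p1 | ____[1]11   read 1 → write 1, move ←, go to p2
p2 | ___[_]111   read _ → write 2, move →, go to p0
p0 | ___2[1]11   read 1 → write 1, move ←, go to p0
p0 | ___[2]111   read 2 → write 2, move →, go to p1
p1 | ___2[1]11   read 1 → write 1, move ←, go to p2
p2 | ___[2]111   read 2 → write 1, move ←, go to p3
p3 | __[_]1111   read _ → write _, move →, go to p1
p1 | ___[1]111   read 1 → write 1, move ←, go to p2
p2 | __[_]1111   read _ → write 2, move →, go to p0
p0 | __2[1]111   read 1 → write 1, move ←, go to p0
p0 | __[2]1111   read 2 → write 2, move →, go to p1
p1 | __2[1]111   read 1 → write 1, move ←, go to p2
p2 | __[2]1111   read 2 → write 1, move ←, go to p3
p3 | _[_]11111   read _ → write _, move →, go to p1
p1 | __[1]1111   read 1 → write 1, move ←, go to p2
p2 | _[_]11111   read _ → write 2, move →, go to p0
p0 | _2[1]1111   read 1 → write 1, move ←, go to p0
p0 | _[2]11111   read 2 → write 2, move →, go to p1
p1 | _2[1]1111   read 1 → write 1, move ←, go to p2
p2 | _[2]11111   read 2 → write 1, move ←, go to p3
p3 | [_]111111   read _ → write _, move →, go to p1
p1 | _[1]11111   read 1 → write 1, move ←, go to p2
p2 | [_]111111
After 33 steps: state p2, head at -5, tape 111111.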